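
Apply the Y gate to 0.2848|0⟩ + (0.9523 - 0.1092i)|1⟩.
(-0.1092 - 0.9523i)|0⟩ + 0.2848i|1⟩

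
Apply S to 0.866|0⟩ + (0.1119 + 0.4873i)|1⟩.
0.866|0⟩ + (-0.4873 + 0.1119i)|1⟩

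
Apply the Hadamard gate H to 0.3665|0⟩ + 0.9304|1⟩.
0.917|0⟩ - 0.3987|1⟩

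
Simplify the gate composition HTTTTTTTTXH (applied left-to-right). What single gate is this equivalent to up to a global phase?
Z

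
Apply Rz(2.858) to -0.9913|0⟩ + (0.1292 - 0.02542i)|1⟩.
(-0.1401 + 0.9814i)|0⟩ + (0.04342 + 0.1243i)|1⟩

Rz(2.858) = [[e^(−iθ/2), 0], [0, e^(iθ/2)]] with e^(±iθ/2) = cos(θ/2) ± i·sin(θ/2); θ = 2.858, cos(θ/2) ≈ 0.141322, sin(θ/2) ≈ 0.989964.
With a = amp(|0⟩) = -0.9913 and b = amp(|1⟩) = (0.1292 - 0.02542i):
new amp(|0⟩) = (0.141322 - 0.989964i)·a = (-0.1401 + 0.9814i)
new amp(|1⟩) = (0.141322 + 0.989964i)·b = (0.04342 + 0.1243i)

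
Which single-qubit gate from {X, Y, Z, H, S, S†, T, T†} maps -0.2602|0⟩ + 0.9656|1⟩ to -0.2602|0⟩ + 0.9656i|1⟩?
S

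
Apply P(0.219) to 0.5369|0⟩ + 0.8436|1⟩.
0.5369|0⟩ + (0.8235 + 0.1833i)|1⟩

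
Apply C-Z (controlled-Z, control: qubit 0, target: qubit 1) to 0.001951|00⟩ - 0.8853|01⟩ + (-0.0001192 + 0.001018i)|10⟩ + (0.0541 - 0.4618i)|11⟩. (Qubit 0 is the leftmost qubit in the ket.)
0.001951|00⟩ - 0.8853|01⟩ + (-0.0001192 + 0.001018i)|10⟩ + (-0.0541 + 0.4618i)|11⟩

C-Z leaves the control-|0⟩ kets |00⟩, |01⟩ unchanged and applies Z to qubit 1 on the control-|1⟩ pair (|10⟩, |11⟩).
Z = [[1, 0], [0, -1]].
With a = amp(|10⟩) = (-0.0001192 + 0.001018i) and b = amp(|11⟩) = (0.0541 - 0.4618i):
new amp(|10⟩) = (1)·a = (-0.0001192 + 0.001018i)
new amp(|11⟩) = (-1)·b = (-0.0541 + 0.4618i)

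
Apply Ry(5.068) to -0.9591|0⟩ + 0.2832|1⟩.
0.6258|0⟩ - 0.7801|1⟩

Ry(5.068) = [[cos(θ/2), −sin(θ/2)], [sin(θ/2), cos(θ/2)]]; θ = 5.068, cos(θ/2) ≈ -0.821025, sin(θ/2) ≈ 0.570893.
With a = amp(|0⟩) = -0.9591 and b = amp(|1⟩) = 0.2832:
new amp(|0⟩) = (-0.821025)·a + (-0.570893)·b = 0.6258
new amp(|1⟩) = (0.570893)·a + (-0.821025)·b = -0.7801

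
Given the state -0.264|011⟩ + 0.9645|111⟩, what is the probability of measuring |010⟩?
0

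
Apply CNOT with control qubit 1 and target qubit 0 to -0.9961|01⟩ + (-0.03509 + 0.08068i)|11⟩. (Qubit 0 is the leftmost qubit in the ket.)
(-0.03509 + 0.08068i)|01⟩ - 0.9961|11⟩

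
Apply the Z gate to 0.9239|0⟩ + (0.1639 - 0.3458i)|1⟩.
0.9239|0⟩ + (-0.1639 + 0.3458i)|1⟩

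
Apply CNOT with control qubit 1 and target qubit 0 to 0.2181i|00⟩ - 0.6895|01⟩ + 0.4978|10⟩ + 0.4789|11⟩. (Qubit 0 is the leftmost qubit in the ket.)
0.2181i|00⟩ + 0.4789|01⟩ + 0.4978|10⟩ - 0.6895|11⟩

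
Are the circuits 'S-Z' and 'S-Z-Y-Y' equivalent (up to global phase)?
Yes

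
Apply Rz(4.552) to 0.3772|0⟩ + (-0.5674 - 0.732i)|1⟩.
(-0.2445 - 0.2872i)|0⟩ + (0.9252 + 0.04241i)|1⟩

Rz(4.552) = [[e^(−iθ/2), 0], [0, e^(iθ/2)]] with e^(±iθ/2) = cos(θ/2) ± i·sin(θ/2); θ = 4.552, cos(θ/2) ≈ -0.648189, sin(θ/2) ≈ 0.76148.
With a = amp(|0⟩) = 0.3772 and b = amp(|1⟩) = (-0.5674 - 0.732i):
new amp(|0⟩) = (-0.648189 - 0.76148i)·a = (-0.2445 - 0.2872i)
new amp(|1⟩) = (-0.648189 + 0.76148i)·b = (0.9252 + 0.04241i)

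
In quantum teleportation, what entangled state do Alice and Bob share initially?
Bell state |Φ+⟩ = (|00⟩ + |11⟩)/√2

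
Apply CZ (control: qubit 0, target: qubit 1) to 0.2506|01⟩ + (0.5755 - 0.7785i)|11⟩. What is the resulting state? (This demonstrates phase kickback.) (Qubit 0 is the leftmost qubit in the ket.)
0.2506|01⟩ + (-0.5755 + 0.7785i)|11⟩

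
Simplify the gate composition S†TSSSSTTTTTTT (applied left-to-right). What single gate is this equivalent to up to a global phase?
S†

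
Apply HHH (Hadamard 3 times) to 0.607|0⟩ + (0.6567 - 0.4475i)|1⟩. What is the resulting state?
(0.8936 - 0.3164i)|0⟩ + (-0.03514 + 0.3164i)|1⟩

H² = I, so H^3 = H: a single Hadamard. With (a, b) = (0.607, (0.6567 - 0.4475i)), H gives ((a + b)/√2, (a − b)/√2) = ((0.8936 - 0.3164i), (-0.03514 + 0.3164i)).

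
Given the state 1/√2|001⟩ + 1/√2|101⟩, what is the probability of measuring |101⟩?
1/2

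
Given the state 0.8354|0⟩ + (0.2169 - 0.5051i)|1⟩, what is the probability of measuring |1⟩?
0.3022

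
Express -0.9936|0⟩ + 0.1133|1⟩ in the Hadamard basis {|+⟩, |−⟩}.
-0.6225|+⟩ - 0.7827|−⟩

With |ψ⟩ = α|0⟩ + β|1⟩, the Hadamard-basis coefficients are ⟨+|ψ⟩ = (α + β)/√2 and ⟨−|ψ⟩ = (α − β)/√2.
Here α = -0.9936, β = 0.1133: (α + β)/√2 = -0.6225, (α − β)/√2 = -0.7827.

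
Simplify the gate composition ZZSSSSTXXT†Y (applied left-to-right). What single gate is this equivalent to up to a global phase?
Y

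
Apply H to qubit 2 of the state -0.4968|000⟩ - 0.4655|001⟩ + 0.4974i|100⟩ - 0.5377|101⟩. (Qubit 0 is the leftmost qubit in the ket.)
-0.6804|000⟩ - 0.02213|001⟩ + (-0.3802 + 0.3517i)|100⟩ + (0.3802 + 0.3517i)|101⟩

H on qubit 2 mixes each pair of kets that differ only in qubit 2: amplitudes (a, b) of (|…0…⟩, |…1…⟩) become ((a + b)/√2, (a − b)/√2). Kets absent from the input have amplitude 0.
(|000⟩, |001⟩): (a, b) = (-0.4968, -0.4655) → (-0.6804, -0.02213)
(|100⟩, |101⟩): (a, b) = (0.4974i, -0.5377) → ((-0.3802 + 0.3517i), (0.3802 + 0.3517i))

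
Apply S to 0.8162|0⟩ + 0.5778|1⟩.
0.8162|0⟩ + 0.5778i|1⟩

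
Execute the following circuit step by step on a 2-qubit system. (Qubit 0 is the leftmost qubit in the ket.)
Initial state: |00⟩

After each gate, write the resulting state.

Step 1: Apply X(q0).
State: |10⟩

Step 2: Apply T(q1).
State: |10⟩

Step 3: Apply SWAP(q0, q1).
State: |01⟩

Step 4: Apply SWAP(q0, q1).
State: |10⟩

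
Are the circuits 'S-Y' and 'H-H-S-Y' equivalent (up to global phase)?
Yes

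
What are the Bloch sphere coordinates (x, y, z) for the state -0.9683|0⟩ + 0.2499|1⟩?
(-0.484, 0, 0.8752)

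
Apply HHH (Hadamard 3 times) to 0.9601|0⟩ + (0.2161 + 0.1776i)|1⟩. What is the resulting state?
(0.8317 + 0.1256i)|0⟩ + (0.5261 - 0.1256i)|1⟩

H² = I, so H^3 = H: a single Hadamard. With (a, b) = (0.9601, (0.2161 + 0.1776i)), H gives ((a + b)/√2, (a − b)/√2) = ((0.8317 + 0.1256i), (0.5261 - 0.1256i)).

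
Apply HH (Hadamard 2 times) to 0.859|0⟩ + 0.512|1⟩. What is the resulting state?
0.859|0⟩ + 0.512|1⟩

H² = I, so an even number of Hadamards cancels: H^2 = I and the state is unchanged.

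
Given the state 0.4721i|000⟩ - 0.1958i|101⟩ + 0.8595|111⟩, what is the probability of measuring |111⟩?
0.7387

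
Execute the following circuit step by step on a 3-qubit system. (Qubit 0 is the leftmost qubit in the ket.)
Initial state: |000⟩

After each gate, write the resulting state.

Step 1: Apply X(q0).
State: |100⟩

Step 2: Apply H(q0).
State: 1/√2|000⟩ - 1/√2|100⟩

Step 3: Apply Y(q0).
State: (1/√2)i|000⟩ + (1/√2)i|100⟩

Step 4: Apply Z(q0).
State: (1/√2)i|000⟩ - (1/√2)i|100⟩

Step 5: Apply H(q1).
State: (1/2)i|000⟩ + (1/2)i|010⟩ - (1/2)i|100⟩ - (1/2)i|110⟩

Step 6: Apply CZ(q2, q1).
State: (1/2)i|000⟩ + (1/2)i|010⟩ - (1/2)i|100⟩ - (1/2)i|110⟩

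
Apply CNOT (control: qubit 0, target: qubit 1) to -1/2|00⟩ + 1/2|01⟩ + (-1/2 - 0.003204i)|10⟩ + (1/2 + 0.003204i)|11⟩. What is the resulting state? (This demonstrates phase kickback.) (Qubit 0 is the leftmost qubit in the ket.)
-1/2|00⟩ + 1/2|01⟩ + (1/2 + 0.003204i)|10⟩ + (-1/2 - 0.003204i)|11⟩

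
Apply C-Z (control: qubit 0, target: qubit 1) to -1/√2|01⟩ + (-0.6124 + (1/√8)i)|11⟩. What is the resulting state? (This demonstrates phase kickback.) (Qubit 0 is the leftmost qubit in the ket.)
-1/√2|01⟩ + (0.6124 - (1/√8)i)|11⟩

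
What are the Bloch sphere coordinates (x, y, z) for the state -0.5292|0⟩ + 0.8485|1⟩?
(-0.8981, 0, -0.4399)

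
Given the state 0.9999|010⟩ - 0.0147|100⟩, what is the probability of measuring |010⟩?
0.9998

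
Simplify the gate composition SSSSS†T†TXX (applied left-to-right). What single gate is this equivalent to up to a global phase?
S†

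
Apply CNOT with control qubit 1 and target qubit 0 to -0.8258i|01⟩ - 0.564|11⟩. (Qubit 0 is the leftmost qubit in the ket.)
-0.564|01⟩ - 0.8258i|11⟩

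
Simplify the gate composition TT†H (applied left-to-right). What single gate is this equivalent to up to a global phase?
H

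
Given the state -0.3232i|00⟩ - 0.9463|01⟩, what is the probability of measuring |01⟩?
0.8955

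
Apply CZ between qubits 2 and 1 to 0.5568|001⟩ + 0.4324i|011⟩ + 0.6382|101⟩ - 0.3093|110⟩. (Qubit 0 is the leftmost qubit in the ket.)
0.5568|001⟩ - 0.4324i|011⟩ + 0.6382|101⟩ - 0.3093|110⟩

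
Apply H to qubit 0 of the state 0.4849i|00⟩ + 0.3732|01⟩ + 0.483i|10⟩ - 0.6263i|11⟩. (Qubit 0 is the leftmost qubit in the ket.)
0.6844i|00⟩ + (0.2639 - 0.4429i)|01⟩ + 0.001344i|10⟩ + (0.2639 + 0.4429i)|11⟩

H on qubit 0 mixes each pair of kets that differ only in qubit 0: amplitudes (a, b) of (|…0…⟩, |…1…⟩) become ((a + b)/√2, (a − b)/√2). Kets absent from the input have amplitude 0.
(|00⟩, |10⟩): (a, b) = (0.4849i, 0.483i) → (0.6844i, 0.001344i)
(|01⟩, |11⟩): (a, b) = (0.3732, -0.6263i) → ((0.2639 - 0.4429i), (0.2639 + 0.4429i))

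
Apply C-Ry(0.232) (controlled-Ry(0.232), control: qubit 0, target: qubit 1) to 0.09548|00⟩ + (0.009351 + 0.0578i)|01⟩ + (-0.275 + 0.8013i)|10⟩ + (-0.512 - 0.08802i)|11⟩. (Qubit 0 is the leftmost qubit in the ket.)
0.09548|00⟩ + (0.009351 + 0.0578i)|01⟩ + (-0.2139 + 0.8061i)|10⟩ + (-0.5404 + 0.005314i)|11⟩

C-Ry(0.232) leaves the control-|0⟩ kets |00⟩, |01⟩ unchanged and applies Ry(0.232) to qubit 1 on the control-|1⟩ pair (|10⟩, |11⟩).
Ry(0.232) = [[cos(θ/2), −sin(θ/2)], [sin(θ/2), cos(θ/2)]]; θ = 0.232, cos(θ/2) ≈ 0.99328, sin(θ/2) ≈ 0.11574.
With a = amp(|10⟩) = (-0.275 + 0.8013i) and b = amp(|11⟩) = (-0.512 - 0.08802i):
new amp(|10⟩) = (0.99328)·a + (-0.11574)·b = (-0.2139 + 0.8061i)
new amp(|11⟩) = (0.11574)·a + (0.99328)·b = (-0.5404 + 0.005314i)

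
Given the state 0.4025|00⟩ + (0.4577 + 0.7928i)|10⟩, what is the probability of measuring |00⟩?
0.162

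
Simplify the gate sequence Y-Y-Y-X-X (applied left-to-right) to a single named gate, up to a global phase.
Y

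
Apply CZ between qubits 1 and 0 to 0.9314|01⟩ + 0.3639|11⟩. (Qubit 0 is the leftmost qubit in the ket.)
0.9314|01⟩ - 0.3639|11⟩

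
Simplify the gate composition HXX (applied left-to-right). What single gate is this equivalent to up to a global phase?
H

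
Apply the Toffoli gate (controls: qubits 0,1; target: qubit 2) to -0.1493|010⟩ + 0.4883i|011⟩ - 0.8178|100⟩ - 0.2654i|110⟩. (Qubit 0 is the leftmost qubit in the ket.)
-0.1493|010⟩ + 0.4883i|011⟩ - 0.8178|100⟩ - 0.2654i|111⟩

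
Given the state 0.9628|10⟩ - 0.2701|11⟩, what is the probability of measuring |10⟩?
0.927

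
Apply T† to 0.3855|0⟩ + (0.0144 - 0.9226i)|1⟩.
0.3855|0⟩ + (-0.6422 - 0.6626i)|1⟩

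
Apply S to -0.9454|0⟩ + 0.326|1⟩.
-0.9454|0⟩ + 0.326i|1⟩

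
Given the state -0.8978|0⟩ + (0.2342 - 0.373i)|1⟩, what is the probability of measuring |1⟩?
0.194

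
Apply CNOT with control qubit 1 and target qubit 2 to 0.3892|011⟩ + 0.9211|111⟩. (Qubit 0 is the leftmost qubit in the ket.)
0.3892|010⟩ + 0.9211|110⟩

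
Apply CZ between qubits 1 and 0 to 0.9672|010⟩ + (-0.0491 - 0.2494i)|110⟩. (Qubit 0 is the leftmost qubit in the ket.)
0.9672|010⟩ + (0.0491 + 0.2494i)|110⟩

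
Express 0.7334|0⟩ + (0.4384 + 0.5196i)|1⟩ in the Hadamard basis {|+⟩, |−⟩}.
(0.8286 + 0.3674i)|+⟩ + (0.2086 - 0.3674i)|−⟩

With |ψ⟩ = α|0⟩ + β|1⟩, the Hadamard-basis coefficients are ⟨+|ψ⟩ = (α + β)/√2 and ⟨−|ψ⟩ = (α − β)/√2.
Here α = 0.7334, β = (0.4384 + 0.5196i): (α + β)/√2 = (0.8286 + 0.3674i), (α − β)/√2 = (0.2086 - 0.3674i).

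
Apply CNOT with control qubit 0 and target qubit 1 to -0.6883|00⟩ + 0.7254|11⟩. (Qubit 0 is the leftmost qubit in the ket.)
-0.6883|00⟩ + 0.7254|10⟩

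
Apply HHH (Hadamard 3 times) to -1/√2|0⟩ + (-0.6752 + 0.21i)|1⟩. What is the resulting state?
(-0.9774 + 0.1485i)|0⟩ + (-0.02256 - 0.1485i)|1⟩

H² = I, so H^3 = H: a single Hadamard. With (a, b) = (-1/√2, (-0.6752 + 0.21i)), H gives ((a + b)/√2, (a − b)/√2) = ((-0.9774 + 0.1485i), (-0.02256 - 0.1485i)).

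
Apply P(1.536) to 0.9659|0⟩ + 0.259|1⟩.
0.9659|0⟩ + (0.00901 + 0.2588i)|1⟩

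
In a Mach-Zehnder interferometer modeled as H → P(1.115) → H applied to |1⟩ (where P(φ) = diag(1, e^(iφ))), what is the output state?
(0.2799 - 0.449i)|0⟩ + (0.7201 + 0.449i)|1⟩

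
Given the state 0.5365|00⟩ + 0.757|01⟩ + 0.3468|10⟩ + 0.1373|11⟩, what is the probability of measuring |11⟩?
0.01885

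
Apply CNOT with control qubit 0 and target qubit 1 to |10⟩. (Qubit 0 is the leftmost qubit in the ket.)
|11⟩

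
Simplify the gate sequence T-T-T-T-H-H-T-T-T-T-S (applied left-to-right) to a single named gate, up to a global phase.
S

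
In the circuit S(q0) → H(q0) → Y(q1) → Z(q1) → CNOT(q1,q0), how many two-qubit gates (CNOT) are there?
1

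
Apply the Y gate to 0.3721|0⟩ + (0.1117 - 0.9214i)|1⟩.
(-0.9214 - 0.1117i)|0⟩ + 0.3721i|1⟩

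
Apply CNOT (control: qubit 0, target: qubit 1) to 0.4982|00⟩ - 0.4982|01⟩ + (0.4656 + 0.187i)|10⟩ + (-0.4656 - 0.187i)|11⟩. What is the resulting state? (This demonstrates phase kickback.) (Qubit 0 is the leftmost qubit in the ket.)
0.4982|00⟩ - 0.4982|01⟩ + (-0.4656 - 0.187i)|10⟩ + (0.4656 + 0.187i)|11⟩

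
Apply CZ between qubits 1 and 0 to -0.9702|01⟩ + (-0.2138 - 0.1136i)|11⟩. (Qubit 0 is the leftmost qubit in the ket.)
-0.9702|01⟩ + (0.2138 + 0.1136i)|11⟩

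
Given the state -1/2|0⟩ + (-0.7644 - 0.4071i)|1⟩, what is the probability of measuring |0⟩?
1/4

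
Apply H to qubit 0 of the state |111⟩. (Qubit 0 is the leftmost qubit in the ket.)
1/√2|011⟩ - 1/√2|111⟩

H on qubit 0 mixes each pair of kets that differ only in qubit 0: amplitudes (a, b) of (|…0…⟩, |…1…⟩) become ((a + b)/√2, (a − b)/√2). Kets absent from the input have amplitude 0.
(|011⟩, |111⟩): (a, b) = (0, 1) → (1/√2, -1/√2)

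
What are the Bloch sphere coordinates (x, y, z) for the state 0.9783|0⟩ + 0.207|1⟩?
(0.405, 0, 0.9142)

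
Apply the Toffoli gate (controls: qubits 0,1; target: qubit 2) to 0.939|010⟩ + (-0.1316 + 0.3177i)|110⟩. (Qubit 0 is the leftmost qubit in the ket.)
0.939|010⟩ + (-0.1316 + 0.3177i)|111⟩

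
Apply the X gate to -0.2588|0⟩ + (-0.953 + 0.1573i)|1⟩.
(-0.953 + 0.1573i)|0⟩ - 0.2588|1⟩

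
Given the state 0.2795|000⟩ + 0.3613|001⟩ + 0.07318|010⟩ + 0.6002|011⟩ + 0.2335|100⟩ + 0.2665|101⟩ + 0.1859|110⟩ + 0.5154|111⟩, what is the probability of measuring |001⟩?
0.1305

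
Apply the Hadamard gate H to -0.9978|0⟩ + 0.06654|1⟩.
-0.6585|0⟩ - 0.7526|1⟩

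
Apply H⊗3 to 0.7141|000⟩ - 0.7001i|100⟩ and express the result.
(0.2525 - 0.2475i)|000⟩ + (0.2525 - 0.2475i)|001⟩ + (0.2525 - 0.2475i)|010⟩ + (0.2525 - 0.2475i)|011⟩ + (0.2525 + 0.2475i)|100⟩ + (0.2525 + 0.2475i)|101⟩ + (0.2525 + 0.2475i)|110⟩ + (0.2525 + 0.2475i)|111⟩

H⊗3 gives amp(|y⟩) = (1/2√2) Σ_x (−1)^(x·y) amp(|x⟩), where x·y is the number of positions in which both x and y have a 1.
|000⟩: (0.7141 - 0.7001i)/(2√2) = (0.2525 - 0.2475i)
|001⟩: (0.7141 - 0.7001i)/(2√2) = (0.2525 - 0.2475i)
|010⟩: (0.7141 - 0.7001i)/(2√2) = (0.2525 - 0.2475i)
|011⟩: (0.7141 - 0.7001i)/(2√2) = (0.2525 - 0.2475i)
|100⟩: (0.7141 + 0.7001i)/(2√2) = (0.2525 + 0.2475i)
|101⟩: (0.7141 + 0.7001i)/(2√2) = (0.2525 + 0.2475i)
|110⟩: (0.7141 + 0.7001i)/(2√2) = (0.2525 + 0.2475i)
|111⟩: (0.7141 + 0.7001i)/(2√2) = (0.2525 + 0.2475i)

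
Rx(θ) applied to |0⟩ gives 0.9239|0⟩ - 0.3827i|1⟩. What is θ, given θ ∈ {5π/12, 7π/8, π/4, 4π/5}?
π/4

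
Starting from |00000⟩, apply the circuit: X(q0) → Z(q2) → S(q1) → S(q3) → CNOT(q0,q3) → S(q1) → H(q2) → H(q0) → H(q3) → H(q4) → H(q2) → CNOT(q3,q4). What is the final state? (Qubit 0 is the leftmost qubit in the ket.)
1/√8|00000⟩ + 1/√8|00001⟩ - 1/√8|00010⟩ - 1/√8|00011⟩ - 1/√8|10000⟩ - 1/√8|10001⟩ + 1/√8|10010⟩ + 1/√8|10011⟩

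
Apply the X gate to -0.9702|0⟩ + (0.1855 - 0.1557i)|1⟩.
(0.1855 - 0.1557i)|0⟩ - 0.9702|1⟩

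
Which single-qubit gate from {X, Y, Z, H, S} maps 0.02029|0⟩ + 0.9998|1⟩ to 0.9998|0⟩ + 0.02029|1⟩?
X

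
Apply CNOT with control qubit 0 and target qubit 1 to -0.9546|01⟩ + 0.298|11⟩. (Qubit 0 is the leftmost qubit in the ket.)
-0.9546|01⟩ + 0.298|10⟩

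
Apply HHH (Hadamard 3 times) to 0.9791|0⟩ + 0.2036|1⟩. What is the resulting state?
0.8363|0⟩ + 0.5484|1⟩

H² = I, so H^3 = H: a single Hadamard. With (a, b) = (0.9791, 0.2036), H gives ((a + b)/√2, (a − b)/√2) = (0.8363, 0.5484).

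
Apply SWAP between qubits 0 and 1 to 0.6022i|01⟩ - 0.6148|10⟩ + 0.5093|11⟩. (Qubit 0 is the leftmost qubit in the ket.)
-0.6148|01⟩ + 0.6022i|10⟩ + 0.5093|11⟩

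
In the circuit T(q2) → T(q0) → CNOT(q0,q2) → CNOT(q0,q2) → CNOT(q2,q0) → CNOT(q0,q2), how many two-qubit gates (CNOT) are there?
4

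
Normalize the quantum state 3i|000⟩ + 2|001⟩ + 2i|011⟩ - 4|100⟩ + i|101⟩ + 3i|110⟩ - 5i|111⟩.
0.3638i|000⟩ + 0.2425|001⟩ + 0.2425i|011⟩ - 0.4851|100⟩ + 0.1213i|101⟩ + 0.3638i|110⟩ - 0.6063i|111⟩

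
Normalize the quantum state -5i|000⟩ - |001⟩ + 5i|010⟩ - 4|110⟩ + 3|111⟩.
-0.5735i|000⟩ - 0.1147|001⟩ + 0.5735i|010⟩ - 0.4588|110⟩ + 0.3441|111⟩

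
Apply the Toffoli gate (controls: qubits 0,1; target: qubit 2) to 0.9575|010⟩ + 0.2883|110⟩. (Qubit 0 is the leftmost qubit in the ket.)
0.9575|010⟩ + 0.2883|111⟩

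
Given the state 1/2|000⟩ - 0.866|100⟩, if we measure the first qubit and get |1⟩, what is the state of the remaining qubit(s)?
-|00⟩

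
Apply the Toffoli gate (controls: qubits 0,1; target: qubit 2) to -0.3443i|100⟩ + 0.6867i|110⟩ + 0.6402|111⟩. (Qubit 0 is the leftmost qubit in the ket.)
-0.3443i|100⟩ + 0.6402|110⟩ + 0.6867i|111⟩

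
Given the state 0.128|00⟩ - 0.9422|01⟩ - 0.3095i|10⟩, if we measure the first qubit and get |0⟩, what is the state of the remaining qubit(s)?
0.1346|0⟩ - 0.9909|1⟩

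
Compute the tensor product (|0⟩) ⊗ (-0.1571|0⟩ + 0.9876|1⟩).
-0.1571|00⟩ + 0.9876|01⟩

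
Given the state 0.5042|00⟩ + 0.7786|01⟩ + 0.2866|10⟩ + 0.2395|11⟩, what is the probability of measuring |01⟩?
0.6062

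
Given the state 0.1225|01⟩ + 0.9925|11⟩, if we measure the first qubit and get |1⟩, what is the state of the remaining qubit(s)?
|1⟩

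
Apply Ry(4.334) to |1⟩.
-0.8275|0⟩ - 0.5615|1⟩

Ry(4.334) = [[cos(θ/2), −sin(θ/2)], [sin(θ/2), cos(θ/2)]]; θ = 4.334, cos(θ/2) ≈ -0.561505, sin(θ/2) ≈ 0.827473.
With a = amp(|0⟩) = 0 and b = amp(|1⟩) = 1:
new amp(|0⟩) = (-0.561505)·a + (-0.827473)·b = -0.8275
new amp(|1⟩) = (0.827473)·a + (-0.561505)·b = -0.5615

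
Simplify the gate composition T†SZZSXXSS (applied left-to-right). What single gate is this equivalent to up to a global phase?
T†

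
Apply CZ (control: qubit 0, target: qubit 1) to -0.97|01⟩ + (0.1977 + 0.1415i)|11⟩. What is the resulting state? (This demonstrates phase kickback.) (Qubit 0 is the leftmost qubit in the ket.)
-0.97|01⟩ + (-0.1977 - 0.1415i)|11⟩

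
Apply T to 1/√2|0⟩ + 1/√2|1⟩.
1/√2|0⟩ + (1/2 + (1/2)i)|1⟩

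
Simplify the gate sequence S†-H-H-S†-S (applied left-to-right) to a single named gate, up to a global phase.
S†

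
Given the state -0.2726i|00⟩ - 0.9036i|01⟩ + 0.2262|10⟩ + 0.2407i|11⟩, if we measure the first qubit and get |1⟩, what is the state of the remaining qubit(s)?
0.6848|0⟩ + 0.7287i|1⟩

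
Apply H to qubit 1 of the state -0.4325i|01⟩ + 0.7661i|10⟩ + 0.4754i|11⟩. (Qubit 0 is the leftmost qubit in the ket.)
-0.3058i|00⟩ + 0.3058i|01⟩ + 0.8779i|10⟩ + 0.2056i|11⟩

H on qubit 1 mixes each pair of kets that differ only in qubit 1: amplitudes (a, b) of (|…0…⟩, |…1…⟩) become ((a + b)/√2, (a − b)/√2). Kets absent from the input have amplitude 0.
(|00⟩, |01⟩): (a, b) = (0, -0.4325i) → (-0.3058i, 0.3058i)
(|10⟩, |11⟩): (a, b) = (0.7661i, 0.4754i) → (0.8779i, 0.2056i)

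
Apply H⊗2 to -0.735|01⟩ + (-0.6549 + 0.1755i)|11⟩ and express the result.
(-0.695 + 0.08775i)|00⟩ + (0.695 - 0.08775i)|01⟩ + (-0.04005 - 0.08775i)|10⟩ + (0.04005 + 0.08775i)|11⟩

H⊗2 gives amp(|y⟩) = (1/2) Σ_x (−1)^(x·y) amp(|x⟩), where x·y is the number of positions in which both x and y have a 1.
|00⟩: (-0.735 + (-0.6549 + 0.1755i))/2 = (-0.695 + 0.08775i)
|01⟩: (0.735 - (-0.6549 + 0.1755i))/2 = (0.695 - 0.08775i)
|10⟩: (-0.735 - (-0.6549 + 0.1755i))/2 = (-0.04005 - 0.08775i)
|11⟩: (0.735 + (-0.6549 + 0.1755i))/2 = (0.04005 + 0.08775i)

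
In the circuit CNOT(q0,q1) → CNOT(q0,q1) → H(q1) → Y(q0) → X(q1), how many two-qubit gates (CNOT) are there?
2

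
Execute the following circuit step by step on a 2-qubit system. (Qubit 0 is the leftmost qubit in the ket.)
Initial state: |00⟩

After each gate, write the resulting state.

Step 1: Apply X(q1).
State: |01⟩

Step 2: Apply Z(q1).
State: -|01⟩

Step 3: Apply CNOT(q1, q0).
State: -|11⟩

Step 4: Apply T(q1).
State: (-1/√2 - (1/√2)i)|11⟩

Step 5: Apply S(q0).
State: (1/√2 - (1/√2)i)|11⟩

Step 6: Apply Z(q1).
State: (-1/√2 + (1/√2)i)|11⟩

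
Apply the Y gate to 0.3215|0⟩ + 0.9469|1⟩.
-0.9469i|0⟩ + 0.3215i|1⟩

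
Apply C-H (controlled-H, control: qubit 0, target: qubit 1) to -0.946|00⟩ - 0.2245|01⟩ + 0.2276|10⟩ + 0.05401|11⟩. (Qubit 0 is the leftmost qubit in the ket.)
-0.946|00⟩ - 0.2245|01⟩ + 0.1991|10⟩ + 0.1227|11⟩

C-H leaves the control-|0⟩ kets |00⟩, |01⟩ unchanged and applies H to qubit 1 on the control-|1⟩ pair (|10⟩, |11⟩).
H = [[1/√2, 1/√2], [1/√2, -1/√2]].
With a = amp(|10⟩) = 0.2276 and b = amp(|11⟩) = 0.05401:
new amp(|10⟩) = (1/√2)·a + (1/√2)·b = 0.1991
new amp(|11⟩) = (1/√2)·a + (-1/√2)·b = 0.1227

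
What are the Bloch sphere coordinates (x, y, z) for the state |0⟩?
(0, 0, 1)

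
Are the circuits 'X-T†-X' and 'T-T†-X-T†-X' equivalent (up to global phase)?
Yes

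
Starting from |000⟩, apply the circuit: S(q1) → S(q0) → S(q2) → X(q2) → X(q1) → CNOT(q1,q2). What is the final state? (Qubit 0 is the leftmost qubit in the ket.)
|010⟩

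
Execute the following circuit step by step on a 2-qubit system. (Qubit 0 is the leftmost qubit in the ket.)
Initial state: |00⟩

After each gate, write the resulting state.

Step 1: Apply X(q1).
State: |01⟩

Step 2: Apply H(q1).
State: 1/√2|00⟩ - 1/√2|01⟩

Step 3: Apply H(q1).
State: |01⟩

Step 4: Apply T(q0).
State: |01⟩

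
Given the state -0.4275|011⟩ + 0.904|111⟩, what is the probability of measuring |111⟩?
0.8172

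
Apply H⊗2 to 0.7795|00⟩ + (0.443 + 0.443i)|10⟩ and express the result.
(0.6113 + 0.2215i)|00⟩ + (0.6113 + 0.2215i)|01⟩ + (0.1683 - 0.2215i)|10⟩ + (0.1683 - 0.2215i)|11⟩

H⊗2 gives amp(|y⟩) = (1/2) Σ_x (−1)^(x·y) amp(|x⟩), where x·y is the number of positions in which both x and y have a 1.
|00⟩: (0.7795 + (0.443 + 0.443i))/2 = (0.6113 + 0.2215i)
|01⟩: (0.7795 + (0.443 + 0.443i))/2 = (0.6113 + 0.2215i)
|10⟩: (0.7795 - (0.443 + 0.443i))/2 = (0.1683 - 0.2215i)
|11⟩: (0.7795 - (0.443 + 0.443i))/2 = (0.1683 - 0.2215i)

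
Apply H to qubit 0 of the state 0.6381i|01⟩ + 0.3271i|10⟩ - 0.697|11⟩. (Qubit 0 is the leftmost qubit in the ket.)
0.2313i|00⟩ + (-0.4929 + 0.4512i)|01⟩ - 0.2313i|10⟩ + (0.4929 + 0.4512i)|11⟩

H on qubit 0 mixes each pair of kets that differ only in qubit 0: amplitudes (a, b) of (|…0…⟩, |…1…⟩) become ((a + b)/√2, (a − b)/√2). Kets absent from the input have amplitude 0.
(|00⟩, |10⟩): (a, b) = (0, 0.3271i) → (0.2313i, -0.2313i)
(|01⟩, |11⟩): (a, b) = (0.6381i, -0.697) → ((-0.4929 + 0.4512i), (0.4929 + 0.4512i))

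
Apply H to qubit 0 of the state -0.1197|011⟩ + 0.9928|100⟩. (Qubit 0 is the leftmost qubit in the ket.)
0.702|000⟩ - 0.08464|011⟩ - 0.702|100⟩ - 0.08464|111⟩

H on qubit 0 mixes each pair of kets that differ only in qubit 0: amplitudes (a, b) of (|…0…⟩, |…1…⟩) become ((a + b)/√2, (a − b)/√2). Kets absent from the input have amplitude 0.
(|000⟩, |100⟩): (a, b) = (0, 0.9928) → (0.702, -0.702)
(|011⟩, |111⟩): (a, b) = (-0.1197, 0) → (-0.08464, -0.08464)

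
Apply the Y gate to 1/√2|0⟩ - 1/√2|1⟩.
(1/√2)i|0⟩ + (1/√2)i|1⟩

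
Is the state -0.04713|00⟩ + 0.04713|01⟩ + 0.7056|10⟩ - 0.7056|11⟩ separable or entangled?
Separable

Writing the state as a|00⟩ + b|01⟩ + c|10⟩ + d|11⟩, it is a product state iff ad − bc = 0.
Here (a, b, c, d) = (-0.04713, 0.04713, 0.7056, -0.7056): ad − bc = (-0.04713)(-0.7056) − (0.04713)(0.7056) = 0, so the state is separable.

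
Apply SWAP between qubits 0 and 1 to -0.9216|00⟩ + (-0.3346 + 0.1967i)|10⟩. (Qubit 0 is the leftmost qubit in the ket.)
-0.9216|00⟩ + (-0.3346 + 0.1967i)|01⟩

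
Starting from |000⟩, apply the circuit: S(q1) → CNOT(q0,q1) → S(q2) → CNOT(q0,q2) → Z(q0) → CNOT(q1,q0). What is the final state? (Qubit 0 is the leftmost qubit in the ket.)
|000⟩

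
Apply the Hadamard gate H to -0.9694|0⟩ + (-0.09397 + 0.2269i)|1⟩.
(-0.7519 + 0.1604i)|0⟩ + (-0.619 - 0.1604i)|1⟩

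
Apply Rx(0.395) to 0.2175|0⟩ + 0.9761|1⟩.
(0.2133 - 0.1915i)|0⟩ + (0.9571 - 0.04268i)|1⟩

Rx(0.395) = [[cos(θ/2), −i·sin(θ/2)], [−i·sin(θ/2), cos(θ/2)]]; θ = 0.395, cos(θ/2) ≈ 0.98056, sin(θ/2) ≈ 0.196219.
With a = amp(|0⟩) = 0.2175 and b = amp(|1⟩) = 0.9761:
new amp(|0⟩) = (0.98056)·a + (-0.196219i)·b = (0.2133 - 0.1915i)
new amp(|1⟩) = (-0.196219i)·a + (0.98056)·b = (0.9571 - 0.04268i)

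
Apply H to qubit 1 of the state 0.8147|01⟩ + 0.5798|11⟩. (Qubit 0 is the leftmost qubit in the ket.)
0.5761|00⟩ - 0.5761|01⟩ + 0.41|10⟩ - 0.41|11⟩

H on qubit 1 mixes each pair of kets that differ only in qubit 1: amplitudes (a, b) of (|…0…⟩, |…1…⟩) become ((a + b)/√2, (a − b)/√2). Kets absent from the input have amplitude 0.
(|00⟩, |01⟩): (a, b) = (0, 0.8147) → (0.5761, -0.5761)
(|10⟩, |11⟩): (a, b) = (0, 0.5798) → (0.41, -0.41)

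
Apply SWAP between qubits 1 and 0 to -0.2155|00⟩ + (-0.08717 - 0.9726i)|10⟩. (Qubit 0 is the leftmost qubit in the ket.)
-0.2155|00⟩ + (-0.08717 - 0.9726i)|01⟩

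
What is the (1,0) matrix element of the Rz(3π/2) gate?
0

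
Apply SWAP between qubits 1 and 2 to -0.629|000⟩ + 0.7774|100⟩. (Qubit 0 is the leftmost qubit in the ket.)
-0.629|000⟩ + 0.7774|100⟩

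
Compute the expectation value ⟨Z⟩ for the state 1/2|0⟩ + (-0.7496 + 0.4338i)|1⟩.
-0.5001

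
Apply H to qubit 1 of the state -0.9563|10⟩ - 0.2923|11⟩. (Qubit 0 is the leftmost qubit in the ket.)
-0.8829|10⟩ - 0.4695|11⟩

H on qubit 1 mixes each pair of kets that differ only in qubit 1: amplitudes (a, b) of (|…0…⟩, |…1…⟩) become ((a + b)/√2, (a − b)/√2). Kets absent from the input have amplitude 0.
(|10⟩, |11⟩): (a, b) = (-0.9563, -0.2923) → (-0.8829, -0.4695)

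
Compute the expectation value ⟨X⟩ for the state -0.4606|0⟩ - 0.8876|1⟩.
0.8177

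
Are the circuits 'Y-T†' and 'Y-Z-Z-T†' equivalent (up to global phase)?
Yes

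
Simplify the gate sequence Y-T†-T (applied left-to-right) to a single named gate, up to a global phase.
Y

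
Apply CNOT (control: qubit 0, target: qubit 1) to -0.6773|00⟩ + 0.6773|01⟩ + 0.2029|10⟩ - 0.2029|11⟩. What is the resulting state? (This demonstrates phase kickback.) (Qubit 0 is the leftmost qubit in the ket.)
-0.6773|00⟩ + 0.6773|01⟩ - 0.2029|10⟩ + 0.2029|11⟩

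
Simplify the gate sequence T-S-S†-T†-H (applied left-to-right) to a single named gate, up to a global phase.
H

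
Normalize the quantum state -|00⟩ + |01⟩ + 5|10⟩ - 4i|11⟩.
-0.1525|00⟩ + 0.1525|01⟩ + 0.7625|10⟩ - 0.61i|11⟩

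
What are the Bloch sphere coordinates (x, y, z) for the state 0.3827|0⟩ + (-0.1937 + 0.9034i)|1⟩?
(-0.1483, 0.6915, -0.7072)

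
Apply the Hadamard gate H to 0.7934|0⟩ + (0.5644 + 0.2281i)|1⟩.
(0.9601 + 0.1613i)|0⟩ + (0.1619 - 0.1613i)|1⟩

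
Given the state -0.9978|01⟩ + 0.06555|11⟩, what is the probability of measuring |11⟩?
0.004297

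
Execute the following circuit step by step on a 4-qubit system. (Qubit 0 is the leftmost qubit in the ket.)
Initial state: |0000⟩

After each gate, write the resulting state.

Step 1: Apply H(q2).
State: 1/√2|0000⟩ + 1/√2|0010⟩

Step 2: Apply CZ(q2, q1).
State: 1/√2|0000⟩ + 1/√2|0010⟩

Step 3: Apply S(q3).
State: 1/√2|0000⟩ + 1/√2|0010⟩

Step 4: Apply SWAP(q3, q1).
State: 1/√2|0000⟩ + 1/√2|0010⟩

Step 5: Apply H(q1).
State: 1/2|0000⟩ + 1/2|0010⟩ + 1/2|0100⟩ + 1/2|0110⟩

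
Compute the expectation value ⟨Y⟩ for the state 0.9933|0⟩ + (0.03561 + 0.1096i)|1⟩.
0.2177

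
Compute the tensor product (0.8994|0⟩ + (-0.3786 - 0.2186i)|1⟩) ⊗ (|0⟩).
0.8994|00⟩ + (-0.3786 - 0.2186i)|10⟩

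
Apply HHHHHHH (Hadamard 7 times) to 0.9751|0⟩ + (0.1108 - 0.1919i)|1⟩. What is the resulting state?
(0.7678 - 0.1357i)|0⟩ + (0.6112 + 0.1357i)|1⟩

H² = I, so H^7 = H: a single Hadamard. With (a, b) = (0.9751, (0.1108 - 0.1919i)), H gives ((a + b)/√2, (a − b)/√2) = ((0.7678 - 0.1357i), (0.6112 + 0.1357i)).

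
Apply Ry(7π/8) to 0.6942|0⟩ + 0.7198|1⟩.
-0.5705|0⟩ + 0.8213|1⟩

Ry(7π/8) = [[cos(θ/2), −sin(θ/2)], [sin(θ/2), cos(θ/2)]]; θ = 7π/8, cos(θ/2) ≈ 0.19509, sin(θ/2) ≈ 0.980785.
With a = amp(|0⟩) = 0.6942 and b = amp(|1⟩) = 0.7198:
new amp(|0⟩) = (0.19509)·a + (-0.980785)·b = -0.5705
new amp(|1⟩) = (0.980785)·a + (0.19509)·b = 0.8213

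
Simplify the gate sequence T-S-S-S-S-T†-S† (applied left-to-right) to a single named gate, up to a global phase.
S†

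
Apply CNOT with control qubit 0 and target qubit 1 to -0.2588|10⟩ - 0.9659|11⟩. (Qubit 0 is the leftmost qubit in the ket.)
-0.9659|10⟩ - 0.2588|11⟩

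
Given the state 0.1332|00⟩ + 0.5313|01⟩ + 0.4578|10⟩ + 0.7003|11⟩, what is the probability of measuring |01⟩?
0.2823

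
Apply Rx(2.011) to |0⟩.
0.5357|0⟩ - 0.8444i|1⟩

Rx(2.011) = [[cos(θ/2), −i·sin(θ/2)], [−i·sin(θ/2), cos(θ/2)]]; θ = 2.011, cos(θ/2) ≈ 0.535666, sin(θ/2) ≈ 0.84443.
With a = amp(|0⟩) = 1 and b = amp(|1⟩) = 0:
new amp(|0⟩) = (0.535666)·a + (-0.84443i)·b = 0.5357
new amp(|1⟩) = (-0.84443i)·a + (0.535666)·b = -0.8444i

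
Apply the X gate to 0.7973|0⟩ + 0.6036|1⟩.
0.6036|0⟩ + 0.7973|1⟩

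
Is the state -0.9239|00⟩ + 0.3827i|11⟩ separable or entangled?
Entangled

Writing the state as a|00⟩ + b|01⟩ + c|10⟩ + d|11⟩, it is a product state iff ad − bc = 0.
Here (a, b, c, d) = (-0.9239, 0, 0, 0.3827i): ad − bc = (-0.9239)(0.3827i) − (0)(0) = -0.3536i ≠ 0, so the state is entangled.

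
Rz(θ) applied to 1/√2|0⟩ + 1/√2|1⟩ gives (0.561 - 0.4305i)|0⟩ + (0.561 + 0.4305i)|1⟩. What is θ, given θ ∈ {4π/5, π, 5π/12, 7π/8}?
5π/12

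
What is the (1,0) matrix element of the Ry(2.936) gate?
0.9947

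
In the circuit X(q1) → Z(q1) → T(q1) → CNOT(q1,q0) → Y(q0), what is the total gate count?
5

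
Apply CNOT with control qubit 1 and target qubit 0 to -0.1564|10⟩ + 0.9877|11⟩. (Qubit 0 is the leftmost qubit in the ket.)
0.9877|01⟩ - 0.1564|10⟩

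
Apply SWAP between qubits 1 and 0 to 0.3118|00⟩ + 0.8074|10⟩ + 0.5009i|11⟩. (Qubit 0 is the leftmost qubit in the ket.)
0.3118|00⟩ + 0.8074|01⟩ + 0.5009i|11⟩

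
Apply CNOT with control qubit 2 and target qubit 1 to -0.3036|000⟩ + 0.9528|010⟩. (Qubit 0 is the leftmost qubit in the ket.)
-0.3036|000⟩ + 0.9528|010⟩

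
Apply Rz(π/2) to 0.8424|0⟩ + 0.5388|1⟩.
(0.5957 - 0.5957i)|0⟩ + (0.381 + 0.381i)|1⟩

Rz(π/2) = [[e^(−iθ/2), 0], [0, e^(iθ/2)]] with e^(±iθ/2) = cos(θ/2) ± i·sin(θ/2); θ = π/2, cos(θ/2) ≈ 0.707107, sin(θ/2) ≈ 0.707107.
With a = amp(|0⟩) = 0.8424 and b = amp(|1⟩) = 0.5388:
new amp(|0⟩) = (0.707107 - 0.707107i)·a = (0.5957 - 0.5957i)
new amp(|1⟩) = (0.707107 + 0.707107i)·b = (0.381 + 0.381i)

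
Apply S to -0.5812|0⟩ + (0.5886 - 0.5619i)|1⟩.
-0.5812|0⟩ + (0.5619 + 0.5886i)|1⟩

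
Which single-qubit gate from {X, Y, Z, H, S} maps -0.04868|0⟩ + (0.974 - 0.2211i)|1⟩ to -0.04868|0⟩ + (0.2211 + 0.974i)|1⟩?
S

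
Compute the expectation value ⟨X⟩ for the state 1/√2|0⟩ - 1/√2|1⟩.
-1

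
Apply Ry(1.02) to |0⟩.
0.8727|0⟩ + 0.4882|1⟩

Ry(1.02) = [[cos(θ/2), −sin(θ/2)], [sin(θ/2), cos(θ/2)]]; θ = 1.02, cos(θ/2) ≈ 0.872745, sin(θ/2) ≈ 0.488177.
With a = amp(|0⟩) = 1 and b = amp(|1⟩) = 0:
new amp(|0⟩) = (0.872745)·a + (-0.488177)·b = 0.8727
new amp(|1⟩) = (0.488177)·a + (0.872745)·b = 0.4882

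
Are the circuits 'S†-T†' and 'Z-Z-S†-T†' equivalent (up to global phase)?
Yes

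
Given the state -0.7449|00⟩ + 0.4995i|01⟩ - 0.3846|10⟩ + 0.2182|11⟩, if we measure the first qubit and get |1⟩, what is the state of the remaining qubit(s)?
-0.8698|0⟩ + 0.4935|1⟩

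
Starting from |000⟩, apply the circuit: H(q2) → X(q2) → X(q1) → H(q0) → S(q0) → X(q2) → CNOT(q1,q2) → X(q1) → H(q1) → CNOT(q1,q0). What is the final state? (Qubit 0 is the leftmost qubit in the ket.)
1/√8|000⟩ + 1/√8|001⟩ + (1/√8)i|010⟩ + (1/√8)i|011⟩ + (1/√8)i|100⟩ + (1/√8)i|101⟩ + 1/√8|110⟩ + 1/√8|111⟩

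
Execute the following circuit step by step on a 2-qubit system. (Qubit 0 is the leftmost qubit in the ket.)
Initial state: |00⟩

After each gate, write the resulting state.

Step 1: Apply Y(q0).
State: i|10⟩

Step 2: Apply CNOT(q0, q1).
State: i|11⟩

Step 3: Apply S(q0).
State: -|11⟩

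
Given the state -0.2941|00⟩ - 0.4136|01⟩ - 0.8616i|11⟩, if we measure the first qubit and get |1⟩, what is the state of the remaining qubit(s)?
-i|1⟩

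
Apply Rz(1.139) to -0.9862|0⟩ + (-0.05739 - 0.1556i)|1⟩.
(-0.8305 + 0.5318i)|0⟩ + (0.03557 - 0.162i)|1⟩

Rz(1.139) = [[e^(−iθ/2), 0], [0, e^(iθ/2)]] with e^(±iθ/2) = cos(θ/2) ± i·sin(θ/2); θ = 1.139, cos(θ/2) ≈ 0.842171, sin(θ/2) ≈ 0.539211.
With a = amp(|0⟩) = -0.9862 and b = amp(|1⟩) = (-0.05739 - 0.1556i):
new amp(|0⟩) = (0.842171 - 0.539211i)·a = (-0.8305 + 0.5318i)
new amp(|1⟩) = (0.842171 + 0.539211i)·b = (0.03557 - 0.162i)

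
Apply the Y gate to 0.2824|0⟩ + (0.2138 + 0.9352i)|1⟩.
(0.9352 - 0.2138i)|0⟩ + 0.2824i|1⟩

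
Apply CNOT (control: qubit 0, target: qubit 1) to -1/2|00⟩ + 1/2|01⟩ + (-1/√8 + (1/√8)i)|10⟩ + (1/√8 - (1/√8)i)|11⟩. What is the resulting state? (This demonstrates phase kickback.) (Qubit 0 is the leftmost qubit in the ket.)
-1/2|00⟩ + 1/2|01⟩ + (1/√8 - (1/√8)i)|10⟩ + (-1/√8 + (1/√8)i)|11⟩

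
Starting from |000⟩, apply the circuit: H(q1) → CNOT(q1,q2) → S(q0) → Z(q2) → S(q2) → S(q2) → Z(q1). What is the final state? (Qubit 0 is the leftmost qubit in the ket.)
1/√2|000⟩ - 1/√2|011⟩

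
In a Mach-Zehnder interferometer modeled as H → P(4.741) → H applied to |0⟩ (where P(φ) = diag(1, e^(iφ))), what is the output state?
(0.5143 - 0.4998i)|0⟩ + (0.4857 + 0.4998i)|1⟩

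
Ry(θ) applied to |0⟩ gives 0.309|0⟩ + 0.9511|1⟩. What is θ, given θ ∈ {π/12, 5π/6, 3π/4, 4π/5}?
4π/5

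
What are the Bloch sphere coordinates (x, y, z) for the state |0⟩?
(0, 0, 1)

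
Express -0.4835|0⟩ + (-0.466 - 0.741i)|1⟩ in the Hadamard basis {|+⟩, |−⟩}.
(-0.6714 - 0.524i)|+⟩ + (-0.01237 + 0.524i)|−⟩

With |ψ⟩ = α|0⟩ + β|1⟩, the Hadamard-basis coefficients are ⟨+|ψ⟩ = (α + β)/√2 and ⟨−|ψ⟩ = (α − β)/√2.
Here α = -0.4835, β = (-0.466 - 0.741i): (α + β)/√2 = (-0.6714 - 0.524i), (α − β)/√2 = (-0.01237 + 0.524i).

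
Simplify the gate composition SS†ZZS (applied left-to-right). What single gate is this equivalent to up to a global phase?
S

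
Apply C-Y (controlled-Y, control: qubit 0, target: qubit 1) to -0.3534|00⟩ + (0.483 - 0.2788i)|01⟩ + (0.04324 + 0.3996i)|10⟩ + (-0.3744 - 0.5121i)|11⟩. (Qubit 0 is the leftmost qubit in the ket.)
-0.3534|00⟩ + (0.483 - 0.2788i)|01⟩ + (-0.5121 + 0.3744i)|10⟩ + (-0.3996 + 0.04324i)|11⟩

C-Y leaves the control-|0⟩ kets |00⟩, |01⟩ unchanged and applies Y to qubit 1 on the control-|1⟩ pair (|10⟩, |11⟩).
Y = [[0, -i], [i, 0]].
With a = amp(|10⟩) = (0.04324 + 0.3996i) and b = amp(|11⟩) = (-0.3744 - 0.5121i):
new amp(|10⟩) = (-i)·b = (-0.5121 + 0.3744i)
new amp(|11⟩) = (i)·a = (-0.3996 + 0.04324i)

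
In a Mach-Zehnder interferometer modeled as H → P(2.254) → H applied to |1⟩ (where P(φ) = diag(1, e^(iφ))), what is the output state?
(0.8156 - 0.3878i)|0⟩ + (0.1844 + 0.3878i)|1⟩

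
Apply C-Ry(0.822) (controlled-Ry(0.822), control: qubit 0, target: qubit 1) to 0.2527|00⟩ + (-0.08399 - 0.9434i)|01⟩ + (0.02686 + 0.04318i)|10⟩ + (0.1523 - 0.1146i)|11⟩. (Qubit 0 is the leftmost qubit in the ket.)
0.2527|00⟩ + (-0.08399 - 0.9434i)|01⟩ + (-0.03622 + 0.08537i)|10⟩ + (0.1503 - 0.0878i)|11⟩

C-Ry(0.822) leaves the control-|0⟩ kets |00⟩, |01⟩ unchanged and applies Ry(0.822) to qubit 1 on the control-|1⟩ pair (|10⟩, |11⟩).
Ry(0.822) = [[cos(θ/2), −sin(θ/2)], [sin(θ/2), cos(θ/2)]]; θ = 0.822, cos(θ/2) ≈ 0.916722, sin(θ/2) ≈ 0.399526.
With a = amp(|10⟩) = (0.02686 + 0.04318i) and b = amp(|11⟩) = (0.1523 - 0.1146i):
new amp(|10⟩) = (0.916722)·a + (-0.399526)·b = (-0.03622 + 0.08537i)
new amp(|11⟩) = (0.399526)·a + (0.916722)·b = (0.1503 - 0.0878i)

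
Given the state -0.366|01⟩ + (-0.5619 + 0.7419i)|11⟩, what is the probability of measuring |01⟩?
0.134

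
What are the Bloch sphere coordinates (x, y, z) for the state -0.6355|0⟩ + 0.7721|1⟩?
(-0.9813, 0, -0.1923)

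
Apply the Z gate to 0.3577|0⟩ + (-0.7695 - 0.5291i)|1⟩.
0.3577|0⟩ + (0.7695 + 0.5291i)|1⟩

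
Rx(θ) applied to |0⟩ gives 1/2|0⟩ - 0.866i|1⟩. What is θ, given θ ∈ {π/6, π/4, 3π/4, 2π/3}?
2π/3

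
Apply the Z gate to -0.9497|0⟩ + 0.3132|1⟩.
-0.9497|0⟩ - 0.3132|1⟩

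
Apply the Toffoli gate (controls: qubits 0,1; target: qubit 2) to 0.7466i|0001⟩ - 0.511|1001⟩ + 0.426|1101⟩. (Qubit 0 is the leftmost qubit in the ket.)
0.7466i|0001⟩ - 0.511|1001⟩ + 0.426|1111⟩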